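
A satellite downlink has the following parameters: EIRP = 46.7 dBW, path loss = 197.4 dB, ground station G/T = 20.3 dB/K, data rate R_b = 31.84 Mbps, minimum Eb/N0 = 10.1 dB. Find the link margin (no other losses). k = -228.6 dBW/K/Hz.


C/N0 = EIRP - FSPL + G/T - k = 46.7 - 197.4 + 20.3 - (-228.6)
C/N0 = 98.2000 dB-Hz
R_b = 31.84 Mbps = 3.184e+07 bps -> 10*log10(R_b) = 75.0297 dB-Hz
Eb/N0 = C/N0 - 10*log10(R_b) = 98.2000 - 75.0297 = 23.1703 dB
Margin = Eb/N0 - Eb/N0_req = 23.1703 - 10.1 = 13.0703 dB (link closes)

13.0703 dB


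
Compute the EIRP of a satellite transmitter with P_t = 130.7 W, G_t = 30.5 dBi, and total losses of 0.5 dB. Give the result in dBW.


Pt = 130.7 W = 21.1628 dBW
EIRP = Pt_dBW + Gt - losses = 21.1628 + 30.5 - 0.5 = 51.1628 dBW

51.1628 dBW


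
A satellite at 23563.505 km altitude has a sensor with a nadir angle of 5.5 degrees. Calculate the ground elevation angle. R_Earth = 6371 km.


r = R_E + alt = 29934.5050 km
Law of sines in the satellite / Earth-center / ground-point triangle:
  sin(nadir)/R_E = sin(90 + el)/r  =>  cos(el) = (r/R_E)*sin(nadir)
cos(el) = (29934.5050 / 6371.0000) * sin(5.5 deg) = 0.4503367
el = arccos(0.4503367) = 63.2347 deg
(Earth-central angle = 90 - nadir - el = 21.2653 deg)

63.2347 degrees


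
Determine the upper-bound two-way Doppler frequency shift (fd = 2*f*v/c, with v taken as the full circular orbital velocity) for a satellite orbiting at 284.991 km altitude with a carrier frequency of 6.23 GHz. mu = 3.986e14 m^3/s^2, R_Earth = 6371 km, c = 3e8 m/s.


r = 6.655991e+06 m
v = sqrt(mu/r) = 7738.5980 m/s (worst-case radial velocity)
f = 6.23 GHz = 6.23e+09 Hz
fd = 2*f*v/c = 2*6.23e+09*7738.5980/3.0e+08
fd = 321409.7683 Hz

321409.7683 Hz


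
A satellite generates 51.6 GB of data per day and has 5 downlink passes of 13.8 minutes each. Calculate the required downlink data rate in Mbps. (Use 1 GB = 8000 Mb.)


total contact time = 5 * 13.8 * 60 = 4140.0000 s
data = 51.6 GB = 412800.0000 Mb
rate = 412800.0000 / 4140.0000 = 99.7101 Mbps

99.7101 Mbps


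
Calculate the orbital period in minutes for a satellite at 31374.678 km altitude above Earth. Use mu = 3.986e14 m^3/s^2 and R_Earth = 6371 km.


r = 37745.6780 km = 3.7745678e+07 m
T = 2*pi*sqrt(r^3/mu) = 2*pi*sqrt(5.3777634e+22 / 3.986e14)
T = 72981.3793 s = 1216.3563 min

1216.3563 minutes


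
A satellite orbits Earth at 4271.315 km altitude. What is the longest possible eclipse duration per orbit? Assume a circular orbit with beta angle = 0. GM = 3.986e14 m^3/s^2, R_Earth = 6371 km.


r = 10642.3150 km
T = 182.1018 min
Eclipse fraction = arcsin(R_E/r)/pi = arcsin(6371.0000/10642.3150)/pi
= arcsin(0.5986479)/pi = 0.2042951
Eclipse duration = 0.2042951 * 182.1018 = 37.2025 min

37.2025 minutes


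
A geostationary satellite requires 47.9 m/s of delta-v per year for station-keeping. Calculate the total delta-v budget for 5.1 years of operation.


dV = rate * years = 47.9 * 5.1
dV = 244.2900 m/s

244.2900 m/s


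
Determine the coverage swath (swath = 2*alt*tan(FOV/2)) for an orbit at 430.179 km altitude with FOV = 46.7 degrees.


FOV = 46.7 deg = 0.8150688 rad
swath = 2 * alt * tan(FOV/2) = 2 * 430.179 * tan(0.4075344)
swath = 2 * 430.179 * 0.431703
swath = 371.4191 km

371.4191 km


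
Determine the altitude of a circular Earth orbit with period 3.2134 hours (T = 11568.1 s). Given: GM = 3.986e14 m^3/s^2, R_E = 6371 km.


T = 11568.1 s
r = (mu*T^2/(4*pi^2))^(1/3) = (3.986e14 * 11568.1^2 / (4*pi^2))^(1/3)
r = 1.1055215e+07 m = 11055.2154 km
alt = r - R_E = 11055.2154 - 6371 = 4684.2154 km

4684.2154 km


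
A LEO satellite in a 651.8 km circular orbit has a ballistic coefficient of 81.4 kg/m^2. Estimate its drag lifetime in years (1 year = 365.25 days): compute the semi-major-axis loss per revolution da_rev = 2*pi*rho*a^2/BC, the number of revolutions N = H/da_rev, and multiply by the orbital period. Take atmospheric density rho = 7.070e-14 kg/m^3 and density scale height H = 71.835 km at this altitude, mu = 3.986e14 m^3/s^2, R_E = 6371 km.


a = R_E + alt = 7022.8000 km = 7.0228e+06 m
da_rev = 2*pi*rho*a^2/BC = 2*pi*7.070e-14*(7.0228e+06)^2/81.4 = 0.269150678 m per revolution
N = H/da_rev = 71835.0000 m / 0.269150678 m = 266895.1107 revolutions
P = 2*pi*sqrt(a^3/mu) = 5857.0195 s
lifetime = N*P = 266895.1107 * 5857.0195 = 1.5632099e+09 s = 18092.7069 days
years = 18092.7069 / 365.25 = 49.5351 years

49.5351 years


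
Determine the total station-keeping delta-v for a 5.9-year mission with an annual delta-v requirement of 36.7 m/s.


dV = rate * years = 36.7 * 5.9
dV = 216.5300 m/s

216.5300 m/s


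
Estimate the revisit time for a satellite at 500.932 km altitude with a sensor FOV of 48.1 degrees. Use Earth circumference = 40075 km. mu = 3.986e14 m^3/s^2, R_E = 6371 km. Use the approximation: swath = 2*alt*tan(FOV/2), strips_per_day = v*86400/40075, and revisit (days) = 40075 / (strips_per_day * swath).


swath = 2*500.932*tan(0.4197517) = 447.1066 km
v = sqrt(mu/r) = 7616.0401 m/s = 7.6160 km/s
strips/day = v*86400/40075 = 7.6160*86400/40075 = 16.4199
coverage/day = strips * swath = 16.4199 * 447.1066 = 7341.4275 km
revisit = 40075 / 7341.4275 = 5.4587 days

5.4587 days


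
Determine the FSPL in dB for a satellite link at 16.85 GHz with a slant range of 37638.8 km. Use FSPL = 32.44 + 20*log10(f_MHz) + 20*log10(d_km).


f = 16.85 GHz = 16850.0000 MHz
d = 37638.8 km
FSPL = 32.44 + 20*log10(16850.0000) + 20*log10(37638.8)
FSPL = 32.44 + 84.5320 + 91.5127
FSPL = 208.4847 dB

208.4847 dB


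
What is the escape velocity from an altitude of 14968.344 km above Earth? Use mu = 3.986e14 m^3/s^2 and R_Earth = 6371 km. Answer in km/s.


r = 6371.0 + 14968.344 = 21339.3440 km = 2.1339344e+07 m
v_esc = sqrt(2*mu/r) = sqrt(2*3.986e14 / 2.1339344e+07)
v_esc = 6112.1375 m/s = 6.1121 km/s

6.1121 km/s


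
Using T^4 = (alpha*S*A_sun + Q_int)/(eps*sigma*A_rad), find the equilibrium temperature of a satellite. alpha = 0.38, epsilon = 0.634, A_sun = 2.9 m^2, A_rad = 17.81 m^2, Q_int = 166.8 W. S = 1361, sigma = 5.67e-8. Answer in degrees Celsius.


Numerator = alpha*S*A_sun + Q_int = 0.38*1361*2.9 + 166.8 = 1666.6220 W
Denominator = eps*sigma*A_rad = 0.634*5.67e-8*17.81 = 6.4023032e-07 W/K^4
T^4 = 2.6031601e+09 K^4
T = 225.8787 K = -47.2713 C

-47.2713 degrees Celsius


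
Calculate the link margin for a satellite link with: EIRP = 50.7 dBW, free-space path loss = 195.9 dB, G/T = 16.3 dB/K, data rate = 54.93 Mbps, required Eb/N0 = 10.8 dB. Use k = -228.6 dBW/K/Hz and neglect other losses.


C/N0 = EIRP - FSPL + G/T - k = 50.7 - 195.9 + 16.3 - (-228.6)
C/N0 = 99.7000 dB-Hz
R_b = 54.93 Mbps = 5.493e+07 bps -> 10*log10(R_b) = 77.3981 dB-Hz
Eb/N0 = C/N0 - 10*log10(R_b) = 99.7000 - 77.3981 = 22.3019 dB
Margin = Eb/N0 - Eb/N0_req = 22.3019 - 10.8 = 11.5019 dB (link closes)

11.5019 dB


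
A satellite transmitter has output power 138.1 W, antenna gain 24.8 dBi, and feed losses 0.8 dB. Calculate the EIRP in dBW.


Pt = 138.1 W = 21.4019 dBW
EIRP = Pt_dBW + Gt - losses = 21.4019 + 24.8 - 0.8 = 45.4019 dBW

45.4019 dBW


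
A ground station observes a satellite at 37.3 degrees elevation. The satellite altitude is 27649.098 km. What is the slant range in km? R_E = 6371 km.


h = 27649.098 km, el = 37.3 deg
d = -R_E*sin(el) + sqrt((R_E*sin(el))^2 + 2*R_E*h + h^2)
d = -6371.0000*sin(0.6510078) + sqrt((6371.0000*0.6059884)^2 + 2*6371.0000*27649.098 + 27649.098^2)
d = 29779.7419 km

29779.7419 km


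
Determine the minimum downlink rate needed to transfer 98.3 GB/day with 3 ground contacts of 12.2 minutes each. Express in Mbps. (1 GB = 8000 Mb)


total contact time = 3 * 12.2 * 60 = 2196.0000 s
data = 98.3 GB = 786400.0000 Mb
rate = 786400.0000 / 2196.0000 = 358.1056 Mbps

358.1056 Mbps


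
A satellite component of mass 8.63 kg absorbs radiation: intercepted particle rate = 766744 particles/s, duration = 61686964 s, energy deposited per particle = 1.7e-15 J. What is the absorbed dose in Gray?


Total energy deposited = rate * time * E_per
  = 766744 * 61686964 * 1.7e-15 = 0.08040679 J
Dose = E_total / mass = 0.08040679 / 8.63
Dose = 0.009317125 Gy

0.0093 Gy


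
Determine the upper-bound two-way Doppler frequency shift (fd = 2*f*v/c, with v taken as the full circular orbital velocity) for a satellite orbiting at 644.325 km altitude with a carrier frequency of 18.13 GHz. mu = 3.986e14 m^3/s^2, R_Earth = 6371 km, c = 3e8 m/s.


r = 7.015325e+06 m
v = sqrt(mu/r) = 7537.8024 m/s (worst-case radial velocity)
f = 18.13 GHz = 1.813e+10 Hz
fd = 2*f*v/c = 2*1.813e+10*7537.8024/3.0e+08
fd = 911069.0522 Hz

911069.0522 Hz


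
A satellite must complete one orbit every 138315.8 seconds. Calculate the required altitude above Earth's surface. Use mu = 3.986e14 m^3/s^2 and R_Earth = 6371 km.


T = 138315.8 s
r = (mu*T^2/(4*pi^2))^(1/3) = (3.986e14 * 138315.8^2 / (4*pi^2))^(1/3)
r = 5.7806106e+07 m = 57806.1059 km
alt = r - R_E = 57806.1059 - 6371 = 51435.1059 km

51435.1059 km


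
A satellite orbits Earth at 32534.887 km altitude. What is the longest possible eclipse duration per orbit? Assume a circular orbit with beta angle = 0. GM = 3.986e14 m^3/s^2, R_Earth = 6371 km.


r = 38905.8870 km
T = 1272.8668 min
Eclipse fraction = arcsin(R_E/r)/pi = arcsin(6371.0000/38905.8870)/pi
= arcsin(0.1637541)/pi = 0.05236037
Eclipse duration = 0.05236037 * 1272.8668 = 66.6478 min

66.6478 minutes


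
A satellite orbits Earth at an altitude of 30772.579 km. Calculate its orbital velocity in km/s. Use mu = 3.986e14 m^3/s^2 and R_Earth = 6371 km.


r = R_E + alt = 6371.0 + 30772.579 = 37143.5790 km = 3.7143579e+07 m
v = sqrt(mu/r) = sqrt(3.986e14 / 3.7143579e+07) = 3275.8709 m/s = 3.2759 km/s

3.2759 km/s


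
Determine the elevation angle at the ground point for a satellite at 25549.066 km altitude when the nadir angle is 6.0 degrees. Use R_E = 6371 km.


r = R_E + alt = 31920.0660 km
Law of sines in the satellite / Earth-center / ground-point triangle:
  sin(nadir)/R_E = sin(90 + el)/r  =>  cos(el) = (r/R_E)*sin(nadir)
cos(el) = (31920.0660 / 6371.0000) * sin(6.0 deg) = 0.5237098
el = arccos(0.5237098) = 58.4186 deg
(Earth-central angle = 90 - nadir - el = 25.5814 deg)

58.4186 degrees


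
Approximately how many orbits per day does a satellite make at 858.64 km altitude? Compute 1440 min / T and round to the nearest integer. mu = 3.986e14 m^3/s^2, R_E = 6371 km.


r = 7.22964e+06 m
T = 2*pi*sqrt(r^3/mu) = 6117.6726 s = 101.9612 min
revs/day = 1440 / 101.9612 = 14.1230
Rounded: 14 revolutions per day

14 revolutions per day


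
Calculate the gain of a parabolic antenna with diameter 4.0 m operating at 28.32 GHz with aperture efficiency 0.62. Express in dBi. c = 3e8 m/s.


lambda = c/f = 3e8 / 2.832e+10 = 0.01059322 m
G = eta*(pi*D/lambda)^2 = 0.62*(pi*4.0/0.01059322)^2
G = 872479.8509 (linear)
G = 10*log10(872479.8509) = 59.4076 dBi

59.4076 dBi


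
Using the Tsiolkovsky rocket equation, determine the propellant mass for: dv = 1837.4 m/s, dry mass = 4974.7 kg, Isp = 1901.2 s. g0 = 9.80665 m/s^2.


ve = Isp * g0 = 1901.2 * 9.80665 = 18644.402980 m/s
mass ratio = exp(dv/ve) = exp(1837.4/18644.402980) = 1.10356923
m_prop = m_dry * (mr - 1) = 4974.7 * (1.10356923 - 1)
m_prop = 515.2259 kg

515.2259 kg


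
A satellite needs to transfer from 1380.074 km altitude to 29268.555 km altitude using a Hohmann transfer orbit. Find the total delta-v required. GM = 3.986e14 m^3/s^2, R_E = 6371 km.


r1 = 7751.0740 km = 7.751074e+06 m
r2 = 35639.5550 km = 3.5639555e+07 m
dv1 = sqrt(mu/r1)*(sqrt(2*r2/(r1+r2)) - 1) = 2020.0396 m/s
dv2 = sqrt(mu/r2)*(1 - sqrt(2*r1/(r1+r2))) = 1345.3358 m/s
total dv = |dv1| + |dv2| = 2020.0396 + 1345.3358 = 3365.3754 m/s = 3.3654 km/s

3.3654 km/s


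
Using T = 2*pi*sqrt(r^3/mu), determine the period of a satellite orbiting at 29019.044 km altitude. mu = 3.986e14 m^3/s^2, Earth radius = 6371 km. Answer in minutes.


r = 35390.0440 km = 3.5390044e+07 m
T = 2*pi*sqrt(r^3/mu) = 2*pi*sqrt(4.4324445e+22 / 3.986e14)
T = 66257.1689 s = 1104.2861 min

1104.2861 minutes


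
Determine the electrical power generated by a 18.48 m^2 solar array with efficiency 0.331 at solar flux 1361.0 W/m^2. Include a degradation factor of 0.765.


P = area * eta * S * degradation
P = 18.48 * 0.331 * 1361.0 * 0.765
P = 6368.6814 W

6368.6814 W


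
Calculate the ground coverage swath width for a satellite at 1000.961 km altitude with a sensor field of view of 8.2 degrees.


FOV = 8.2 deg = 0.143117 rad
swath = 2 * alt * tan(FOV/2) = 2 * 1000.961 * tan(0.0715585)
swath = 2 * 1000.961 * 0.07168089
swath = 143.4996 km

143.4996 km


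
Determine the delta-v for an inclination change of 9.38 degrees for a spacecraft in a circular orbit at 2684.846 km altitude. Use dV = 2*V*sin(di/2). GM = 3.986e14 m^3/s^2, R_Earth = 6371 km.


r = 9055.8460 km = 9.055846e+06 m
V = sqrt(mu/r) = 6634.4379 m/s
di = 9.38 deg = 0.1637119 rad
dV = 2*V*sin(di/2) = 2*6634.4379*sin(0.08185594)
dV = 1084.9238 m/s = 1.0849 km/s

1.0849 km/s


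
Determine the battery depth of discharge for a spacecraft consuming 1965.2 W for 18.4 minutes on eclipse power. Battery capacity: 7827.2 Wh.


E_used = P * t / 60 = 1965.2 * 18.4 / 60 = 602.6613 Wh
DOD = E_used / E_total * 100 = 602.6613 / 7827.2 * 100
DOD = 7.6996 %

7.6996 %


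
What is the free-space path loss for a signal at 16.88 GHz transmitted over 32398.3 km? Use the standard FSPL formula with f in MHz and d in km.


f = 16.88 GHz = 16880.0000 MHz
d = 32398.3 km
FSPL = 32.44 + 20*log10(16880.0000) + 20*log10(32398.3)
FSPL = 32.44 + 84.5474 + 90.2104
FSPL = 207.1979 dB

207.1979 dB


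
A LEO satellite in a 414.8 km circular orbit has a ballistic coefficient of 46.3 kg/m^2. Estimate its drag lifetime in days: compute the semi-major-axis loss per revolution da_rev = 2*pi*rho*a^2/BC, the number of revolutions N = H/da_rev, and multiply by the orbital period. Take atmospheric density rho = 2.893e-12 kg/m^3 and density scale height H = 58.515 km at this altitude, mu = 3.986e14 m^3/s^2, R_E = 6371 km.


a = R_E + alt = 6785.8000 km = 6.7858e+06 m
da_rev = 2*pi*rho*a^2/BC = 2*pi*2.893e-12*(6.7858e+06)^2/46.3 = 18.077960 m per revolution
N = H/da_rev = 58515.0000 m / 18.077960 m = 3236.8143 revolutions
P = 2*pi*sqrt(a^3/mu) = 5563.0480 s
lifetime = N*P = 3236.8143 * 5563.0480 = 1.8006553e+07 s = 208.4092 days

208.4092 days


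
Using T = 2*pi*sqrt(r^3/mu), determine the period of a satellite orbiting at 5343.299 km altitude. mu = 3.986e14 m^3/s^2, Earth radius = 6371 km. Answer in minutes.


r = 11714.2990 km = 1.1714299e+07 m
T = 2*pi*sqrt(r^3/mu) = 2*pi*sqrt(1.6074923e+21 / 3.986e14)
T = 12617.8592 s = 210.2977 min

210.2977 minutes


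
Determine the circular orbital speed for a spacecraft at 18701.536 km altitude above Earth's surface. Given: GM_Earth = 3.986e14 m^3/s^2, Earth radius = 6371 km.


r = R_E + alt = 6371.0 + 18701.536 = 25072.5360 km = 2.5072536e+07 m
v = sqrt(mu/r) = sqrt(3.986e14 / 2.5072536e+07) = 3987.2137 m/s = 3.9872 km/s

3.9872 km/s


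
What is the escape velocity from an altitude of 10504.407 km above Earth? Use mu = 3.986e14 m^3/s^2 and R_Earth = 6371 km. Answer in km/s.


r = 6371.0 + 10504.407 = 16875.4070 km = 1.6875407e+07 m
v_esc = sqrt(2*mu/r) = sqrt(2*3.986e14 / 1.6875407e+07)
v_esc = 6873.1610 m/s = 6.8732 km/s

6.8732 km/s


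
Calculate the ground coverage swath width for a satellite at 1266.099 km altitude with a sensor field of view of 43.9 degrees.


FOV = 43.9 deg = 0.7661995 rad
swath = 2 * alt * tan(FOV/2) = 2 * 1266.099 * tan(0.3830998)
swath = 2 * 1266.099 * 0.4030115
swath = 1020.5048 km

1020.5048 km


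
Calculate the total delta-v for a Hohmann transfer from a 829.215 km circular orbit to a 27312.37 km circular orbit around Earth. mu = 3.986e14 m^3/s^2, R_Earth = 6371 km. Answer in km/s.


r1 = 7200.2150 km = 7.200215e+06 m
r2 = 33683.3700 km = 3.368337e+07 m
dv1 = sqrt(mu/r1)*(sqrt(2*r2/(r1+r2)) - 1) = 2110.5041 m/s
dv2 = sqrt(mu/r2)*(1 - sqrt(2*r1/(r1+r2))) = 1398.4030 m/s
total dv = |dv1| + |dv2| = 2110.5041 + 1398.4030 = 3508.9071 m/s = 3.5089 km/s

3.5089 km/s


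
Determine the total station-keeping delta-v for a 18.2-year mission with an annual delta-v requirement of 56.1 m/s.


dV = rate * years = 56.1 * 18.2
dV = 1021.0200 m/s

1021.0200 m/s


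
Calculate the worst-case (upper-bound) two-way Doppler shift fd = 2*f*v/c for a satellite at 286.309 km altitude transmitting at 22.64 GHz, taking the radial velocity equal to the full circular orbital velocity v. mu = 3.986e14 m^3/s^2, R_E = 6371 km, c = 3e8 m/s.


r = 6.657309e+06 m
v = sqrt(mu/r) = 7737.8319 m/s (worst-case radial velocity)
f = 22.64 GHz = 2.264e+10 Hz
fd = 2*f*v/c = 2*2.264e+10*7737.8319/3.0e+08
fd = 1.1678968e+06 Hz

1.1679e+06 Hz


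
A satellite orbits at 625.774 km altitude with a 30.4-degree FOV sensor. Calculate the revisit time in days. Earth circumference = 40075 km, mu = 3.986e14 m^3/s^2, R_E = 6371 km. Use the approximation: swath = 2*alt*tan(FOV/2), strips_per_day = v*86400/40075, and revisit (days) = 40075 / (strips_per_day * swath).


swath = 2*625.774*tan(0.26529) = 340.0381 km
v = sqrt(mu/r) = 7547.7885 m/s = 7.5478 km/s
strips/day = v*86400/40075 = 7.5478*86400/40075 = 16.2727
coverage/day = strips * swath = 16.2727 * 340.0381 = 5533.3415 km
revisit = 40075 / 5533.3415 = 7.2425 days

7.2425 days


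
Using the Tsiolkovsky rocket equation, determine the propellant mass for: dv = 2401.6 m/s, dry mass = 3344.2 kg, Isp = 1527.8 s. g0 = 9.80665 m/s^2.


ve = Isp * g0 = 1527.8 * 9.80665 = 14982.599870 m/s
mass ratio = exp(dv/ve) = exp(2401.6/14982.599870) = 1.17385430
m_prop = m_dry * (mr - 1) = 3344.2 * (1.17385430 - 1)
m_prop = 581.4035 kg

581.4035 kg


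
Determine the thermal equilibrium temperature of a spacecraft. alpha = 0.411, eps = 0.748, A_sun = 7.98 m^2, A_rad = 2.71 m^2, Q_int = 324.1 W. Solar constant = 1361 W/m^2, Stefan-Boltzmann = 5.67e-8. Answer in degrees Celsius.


Numerator = alpha*S*A_sun + Q_int = 0.411*1361*7.98 + 324.1 = 4787.8806 W
Denominator = eps*sigma*A_rad = 0.748*5.67e-8*2.71 = 1.1493544e-07 W/K^4
T^4 = 4.1657132e+10 K^4
T = 451.7752 K = 178.6252 C

178.6252 degrees Celsius


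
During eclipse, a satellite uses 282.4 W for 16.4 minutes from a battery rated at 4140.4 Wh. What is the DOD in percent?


E_used = P * t / 60 = 282.4 * 16.4 / 60 = 77.1893 Wh
DOD = E_used / E_total * 100 = 77.1893 / 4140.4 * 100
DOD = 1.8643 %

1.8643 %


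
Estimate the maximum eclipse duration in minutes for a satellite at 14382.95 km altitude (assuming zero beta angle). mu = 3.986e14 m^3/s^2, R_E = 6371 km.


r = 20753.9500 km
T = 495.9194 min
Eclipse fraction = arcsin(R_E/r)/pi = arcsin(6371.0000/20753.9500)/pi
= arcsin(0.3069777)/pi = 0.09931771
Eclipse duration = 0.09931771 * 495.9194 = 49.2536 min

49.2536 minutes


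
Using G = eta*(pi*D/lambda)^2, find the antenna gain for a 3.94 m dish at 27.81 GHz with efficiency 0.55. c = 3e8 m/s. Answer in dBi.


lambda = c/f = 3e8 / 2.781e+10 = 0.01078749 m
G = eta*(pi*D/lambda)^2 = 0.55*(pi*3.94/0.01078749)^2
G = 724126.3428 (linear)
G = 10*log10(724126.3428) = 58.5981 dBi

58.5981 dBi


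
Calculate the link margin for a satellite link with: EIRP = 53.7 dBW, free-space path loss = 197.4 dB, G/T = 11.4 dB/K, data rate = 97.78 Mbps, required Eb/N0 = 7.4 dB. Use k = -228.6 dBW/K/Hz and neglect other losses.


C/N0 = EIRP - FSPL + G/T - k = 53.7 - 197.4 + 11.4 - (-228.6)
C/N0 = 96.3000 dB-Hz
R_b = 97.78 Mbps = 9.778e+07 bps -> 10*log10(R_b) = 79.9025 dB-Hz
Eb/N0 = C/N0 - 10*log10(R_b) = 96.3000 - 79.9025 = 16.3975 dB
Margin = Eb/N0 - Eb/N0_req = 16.3975 - 7.4 = 8.9975 dB (link closes)

8.9975 dB


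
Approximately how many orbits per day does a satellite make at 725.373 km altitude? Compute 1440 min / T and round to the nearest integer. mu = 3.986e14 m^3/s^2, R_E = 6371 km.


r = 7.096373e+06 m
T = 2*pi*sqrt(r^3/mu) = 5949.3001 s = 99.1550 min
revs/day = 1440 / 99.1550 = 14.5227
Rounded: 15 revolutions per day

15 revolutions per day


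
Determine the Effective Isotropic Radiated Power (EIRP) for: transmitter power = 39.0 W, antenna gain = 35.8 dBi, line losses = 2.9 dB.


Pt = 39.0 W = 15.9106 dBW
EIRP = Pt_dBW + Gt - losses = 15.9106 + 35.8 - 2.9 = 48.8106 dBW

48.8106 dBW


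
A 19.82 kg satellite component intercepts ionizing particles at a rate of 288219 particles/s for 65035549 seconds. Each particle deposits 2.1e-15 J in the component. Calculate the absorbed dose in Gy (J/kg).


Total energy deposited = rate * time * E_per
  = 288219 * 65035549 * 2.1e-15 = 0.03936341 J
Dose = E_total / mass = 0.03936341 / 19.82
Dose = 0.001986045 Gy

0.0020 Gy


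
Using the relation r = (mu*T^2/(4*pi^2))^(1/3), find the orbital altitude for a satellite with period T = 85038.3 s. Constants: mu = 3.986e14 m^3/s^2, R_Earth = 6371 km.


T = 85038.3 s
r = (mu*T^2/(4*pi^2))^(1/3) = (3.986e14 * 85038.3^2 / (4*pi^2))^(1/3)
r = 4.1796081e+07 m = 41796.0813 km
alt = r - R_E = 41796.0813 - 6371 = 35425.0813 km

35425.0813 km


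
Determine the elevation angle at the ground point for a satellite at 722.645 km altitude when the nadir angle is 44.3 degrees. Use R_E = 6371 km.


r = R_E + alt = 7093.6450 km
Law of sines in the satellite / Earth-center / ground-point triangle:
  sin(nadir)/R_E = sin(90 + el)/r  =>  cos(el) = (r/R_E)*sin(nadir)
cos(el) = (7093.6450 / 6371.0000) * sin(44.3 deg) = 0.7776346
el = arccos(0.7776346) = 38.9555 deg
(Earth-central angle = 90 - nadir - el = 6.7445 deg)

38.9555 degrees


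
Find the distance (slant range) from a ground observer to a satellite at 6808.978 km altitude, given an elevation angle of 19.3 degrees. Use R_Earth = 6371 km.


h = 6808.978 km, el = 19.3 deg
d = -R_E*sin(el) + sqrt((R_E*sin(el))^2 + 2*R_E*h + h^2)
d = -6371.0000*sin(0.3368485) + sqrt((6371.0000*0.3305144)^2 + 2*6371.0000*6808.978 + 6808.978^2)
d = 9622.7276 km

9622.7276 km


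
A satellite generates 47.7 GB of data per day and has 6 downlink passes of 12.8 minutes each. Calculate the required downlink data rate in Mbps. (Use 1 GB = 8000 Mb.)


total contact time = 6 * 12.8 * 60 = 4608.0000 s
data = 47.7 GB = 381600.0000 Mb
rate = 381600.0000 / 4608.0000 = 82.8125 Mbps

82.8125 Mbps


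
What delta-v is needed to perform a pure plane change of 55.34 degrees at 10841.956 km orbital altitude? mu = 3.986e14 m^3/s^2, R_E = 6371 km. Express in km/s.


r = 17212.9560 km = 1.7212956e+07 m
V = sqrt(mu/r) = 4812.1695 m/s
di = 55.34 deg = 0.9658652 rad
dV = 2*V*sin(di/2) = 2*4812.1695*sin(0.4829326)
dV = 4469.3351 m/s = 4.4693 km/s

4.4693 km/s


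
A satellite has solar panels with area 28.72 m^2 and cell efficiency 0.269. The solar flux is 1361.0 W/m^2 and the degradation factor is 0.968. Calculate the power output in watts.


P = area * eta * S * degradation
P = 28.72 * 0.269 * 1361.0 * 0.968
P = 10178.1817 W

10178.1817 W


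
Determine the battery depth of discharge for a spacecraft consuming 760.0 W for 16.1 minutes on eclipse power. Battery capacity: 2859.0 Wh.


E_used = P * t / 60 = 760.0 * 16.1 / 60 = 203.9333 Wh
DOD = E_used / E_total * 100 = 203.9333 / 2859.0 * 100
DOD = 7.1330 %

7.1330 %


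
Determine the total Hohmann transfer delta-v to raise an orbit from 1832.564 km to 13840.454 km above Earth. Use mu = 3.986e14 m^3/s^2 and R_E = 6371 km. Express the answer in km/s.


r1 = 8203.5640 km = 8.203564e+06 m
r2 = 20211.4540 km = 2.0211454e+07 m
dv1 = sqrt(mu/r1)*(sqrt(2*r2/(r1+r2)) - 1) = 1343.3904 m/s
dv2 = sqrt(mu/r2)*(1 - sqrt(2*r1/(r1+r2))) = 1066.3671 m/s
total dv = |dv1| + |dv2| = 1343.3904 + 1066.3671 = 2409.7575 m/s = 2.4098 km/s

2.4098 km/s


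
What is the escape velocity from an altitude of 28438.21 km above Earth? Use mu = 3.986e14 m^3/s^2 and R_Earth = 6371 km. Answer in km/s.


r = 6371.0 + 28438.21 = 34809.2100 km = 3.480921e+07 m
v_esc = sqrt(2*mu/r) = sqrt(2*3.986e14 / 3.480921e+07)
v_esc = 4785.6018 m/s = 4.7856 km/s

4.7856 km/s


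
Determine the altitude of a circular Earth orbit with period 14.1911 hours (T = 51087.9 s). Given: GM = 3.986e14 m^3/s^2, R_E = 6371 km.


T = 51087.9 s
r = (mu*T^2/(4*pi^2))^(1/3) = (3.986e14 * 51087.9^2 / (4*pi^2))^(1/3)
r = 2.9758056e+07 m = 29758.0558 km
alt = r - R_E = 29758.0558 - 6371 = 23387.0558 km

23387.0558 km


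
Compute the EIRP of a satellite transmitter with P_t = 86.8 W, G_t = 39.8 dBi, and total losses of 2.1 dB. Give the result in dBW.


Pt = 86.8 W = 19.3852 dBW
EIRP = Pt_dBW + Gt - losses = 19.3852 + 39.8 - 2.1 = 57.0852 dBW

57.0852 dBW


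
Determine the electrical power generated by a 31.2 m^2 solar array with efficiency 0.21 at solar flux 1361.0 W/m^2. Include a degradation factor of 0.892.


P = area * eta * S * degradation
P = 31.2 * 0.21 * 1361.0 * 0.892
P = 7954.2066 W

7954.2066 W


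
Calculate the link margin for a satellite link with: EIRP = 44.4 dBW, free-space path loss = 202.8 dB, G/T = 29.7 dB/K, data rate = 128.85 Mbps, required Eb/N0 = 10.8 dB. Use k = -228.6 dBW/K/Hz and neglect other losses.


C/N0 = EIRP - FSPL + G/T - k = 44.4 - 202.8 + 29.7 - (-228.6)
C/N0 = 99.9000 dB-Hz
R_b = 128.85 Mbps = 1.2885e+08 bps -> 10*log10(R_b) = 81.1008 dB-Hz
Eb/N0 = C/N0 - 10*log10(R_b) = 99.9000 - 81.1008 = 18.7992 dB
Margin = Eb/N0 - Eb/N0_req = 18.7992 - 10.8 = 7.9992 dB (link closes)

7.9992 dB


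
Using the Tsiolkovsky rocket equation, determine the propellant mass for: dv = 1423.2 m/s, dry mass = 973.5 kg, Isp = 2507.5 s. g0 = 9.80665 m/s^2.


ve = Isp * g0 = 2507.5 * 9.80665 = 24590.174875 m/s
mass ratio = exp(dv/ve) = exp(1423.2/24590.174875) = 1.05958442
m_prop = m_dry * (mr - 1) = 973.5 * (1.05958442 - 1)
m_prop = 58.0054 kg

58.0054 kg


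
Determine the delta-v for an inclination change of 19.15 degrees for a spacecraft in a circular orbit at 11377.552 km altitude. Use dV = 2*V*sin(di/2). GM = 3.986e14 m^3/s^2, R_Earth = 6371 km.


r = 17748.5520 km = 1.7748552e+07 m
V = sqrt(mu/r) = 4739.0052 m/s
di = 19.15 deg = 0.3342306 rad
dV = 2*V*sin(di/2) = 2*4739.0052*sin(0.1671153)
dV = 1576.5581 m/s = 1.5766 km/s

1.5766 km/s


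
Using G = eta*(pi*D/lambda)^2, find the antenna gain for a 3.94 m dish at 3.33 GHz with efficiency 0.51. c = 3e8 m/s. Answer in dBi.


lambda = c/f = 3e8 / 3.33e+09 = 0.09009009 m
G = eta*(pi*D/lambda)^2 = 0.51*(pi*3.94/0.09009009)^2
G = 9627.3846 (linear)
G = 10*log10(9627.3846) = 39.8351 dBi

39.8351 dBi


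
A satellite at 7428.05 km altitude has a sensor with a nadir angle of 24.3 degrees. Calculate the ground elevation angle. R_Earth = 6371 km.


r = R_E + alt = 13799.0500 km
Law of sines in the satellite / Earth-center / ground-point triangle:
  sin(nadir)/R_E = sin(90 + el)/r  =>  cos(el) = (r/R_E)*sin(nadir)
cos(el) = (13799.0500 / 6371.0000) * sin(24.3 deg) = 0.8913055
el = arccos(0.8913055) = 26.9622 deg
(Earth-central angle = 90 - nadir - el = 38.7378 deg)

26.9622 degrees


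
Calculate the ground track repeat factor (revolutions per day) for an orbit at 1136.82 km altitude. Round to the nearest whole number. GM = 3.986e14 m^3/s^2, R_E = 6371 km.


r = 7.50782e+06 m
T = 2*pi*sqrt(r^3/mu) = 6474.1387 s = 107.9023 min
revs/day = 1440 / 107.9023 = 13.3454
Rounded: 13 revolutions per day

13 revolutions per day


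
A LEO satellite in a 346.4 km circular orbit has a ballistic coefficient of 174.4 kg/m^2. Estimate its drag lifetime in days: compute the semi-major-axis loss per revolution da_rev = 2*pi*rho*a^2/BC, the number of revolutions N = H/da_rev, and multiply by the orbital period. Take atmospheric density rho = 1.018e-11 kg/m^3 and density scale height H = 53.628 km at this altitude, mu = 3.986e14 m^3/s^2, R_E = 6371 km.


a = R_E + alt = 6717.4000 km = 6.7174e+06 m
da_rev = 2*pi*rho*a^2/BC = 2*pi*1.018e-11*(6.7174e+06)^2/174.4 = 16.549451 m per revolution
N = H/da_rev = 53628.0000 m / 16.549451 m = 3240.4701 revolutions
P = 2*pi*sqrt(a^3/mu) = 5479.1481 s
lifetime = N*P = 3240.4701 * 5479.1481 = 1.7755015e+07 s = 205.4979 days

205.4979 days


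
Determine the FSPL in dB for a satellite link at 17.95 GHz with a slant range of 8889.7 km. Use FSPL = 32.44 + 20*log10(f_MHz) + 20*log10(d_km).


f = 17.95 GHz = 17950.0000 MHz
d = 8889.7 km
FSPL = 32.44 + 20*log10(17950.0000) + 20*log10(8889.7)
FSPL = 32.44 + 85.0813 + 78.9777
FSPL = 196.4990 dB

196.4990 dB


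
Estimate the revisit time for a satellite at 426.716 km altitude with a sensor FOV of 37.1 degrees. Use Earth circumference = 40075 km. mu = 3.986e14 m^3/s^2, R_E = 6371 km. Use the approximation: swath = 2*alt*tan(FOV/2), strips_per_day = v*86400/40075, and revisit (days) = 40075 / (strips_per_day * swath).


swath = 2*426.716*tan(0.3237586) = 286.3827 km
v = sqrt(mu/r) = 7657.5024 m/s = 7.6575 km/s
strips/day = v*86400/40075 = 7.6575*86400/40075 = 16.5093
coverage/day = strips * swath = 16.5093 * 286.3827 = 4727.9642 km
revisit = 40075 / 4727.9642 = 8.4762 days

8.4762 days


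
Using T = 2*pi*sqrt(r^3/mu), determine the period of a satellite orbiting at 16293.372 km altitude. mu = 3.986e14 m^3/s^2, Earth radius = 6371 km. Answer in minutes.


r = 22664.3720 km = 2.2664372e+07 m
T = 2*pi*sqrt(r^3/mu) = 2*pi*sqrt(1.1642093e+22 / 3.986e14)
T = 33956.7999 s = 565.9467 min

565.9467 minutes


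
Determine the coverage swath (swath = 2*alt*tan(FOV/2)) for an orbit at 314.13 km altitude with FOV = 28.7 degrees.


FOV = 28.7 deg = 0.5009095 rad
swath = 2 * alt * tan(FOV/2) = 2 * 314.13 * tan(0.2504547)
swath = 2 * 314.13 * 0.2558264
swath = 160.7255 km

160.7255 km


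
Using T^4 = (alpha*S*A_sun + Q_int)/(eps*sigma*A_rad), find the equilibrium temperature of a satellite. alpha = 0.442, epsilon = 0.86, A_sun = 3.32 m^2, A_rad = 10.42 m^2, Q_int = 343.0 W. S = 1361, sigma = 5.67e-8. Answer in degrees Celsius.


Numerator = alpha*S*A_sun + Q_int = 0.442*1361*3.32 + 343.0 = 2340.1858 W
Denominator = eps*sigma*A_rad = 0.86*5.67e-8*10.42 = 5.0810004e-07 W/K^4
T^4 = 4.605758e+09 K^4
T = 260.5105 K = -12.6395 C

-12.6395 degrees Celsius


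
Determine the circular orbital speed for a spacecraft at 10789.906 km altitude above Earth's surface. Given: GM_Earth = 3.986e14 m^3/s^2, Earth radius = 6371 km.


r = R_E + alt = 6371.0 + 10789.906 = 17160.9060 km = 1.7160906e+07 m
v = sqrt(mu/r) = sqrt(3.986e14 / 1.7160906e+07) = 4819.4618 m/s = 4.8195 km/s

4.8195 km/s


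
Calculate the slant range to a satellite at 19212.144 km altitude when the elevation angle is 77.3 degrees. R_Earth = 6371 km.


h = 19212.144 km, el = 77.3 deg
d = -R_E*sin(el) + sqrt((R_E*sin(el))^2 + 2*R_E*h + h^2)
d = -6371.0000*sin(1.3491) + sqrt((6371.0000*0.9755345)^2 + 2*6371.0000*19212.144 + 19212.144^2)
d = 19329.6431 km

19329.6431 km


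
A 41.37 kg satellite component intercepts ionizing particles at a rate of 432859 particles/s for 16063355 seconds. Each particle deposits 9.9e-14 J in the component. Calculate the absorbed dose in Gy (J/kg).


Total energy deposited = rate * time * E_per
  = 432859 * 16063355 * 9.9e-14 = 0.6883636 J
Dose = E_total / mass = 0.6883636 / 41.37
Dose = 0.0166392 Gy

0.0166 Gy


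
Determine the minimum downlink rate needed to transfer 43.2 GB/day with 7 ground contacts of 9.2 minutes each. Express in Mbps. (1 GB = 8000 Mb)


total contact time = 7 * 9.2 * 60 = 3864.0000 s
data = 43.2 GB = 345600.0000 Mb
rate = 345600.0000 / 3864.0000 = 89.4410 Mbps

89.4410 Mbps


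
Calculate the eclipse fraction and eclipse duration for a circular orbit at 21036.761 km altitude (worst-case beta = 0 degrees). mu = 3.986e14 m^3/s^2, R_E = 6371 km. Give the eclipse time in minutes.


r = 27407.7610 km
T = 752.6106 min
Eclipse fraction = arcsin(R_E/r)/pi = arcsin(6371.0000/27407.7610)/pi
= arcsin(0.2324524)/pi = 0.07467499
Eclipse duration = 0.07467499 * 752.6106 = 56.2012 min

56.2012 minutes


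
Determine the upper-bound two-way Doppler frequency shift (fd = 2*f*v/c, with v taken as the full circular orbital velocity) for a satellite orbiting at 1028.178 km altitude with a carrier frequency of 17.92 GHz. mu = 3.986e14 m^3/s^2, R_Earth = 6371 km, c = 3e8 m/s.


r = 7.399178e+06 m
v = sqrt(mu/r) = 7339.6763 m/s (worst-case radial velocity)
f = 17.92 GHz = 1.792e+10 Hz
fd = 2*f*v/c = 2*1.792e+10*7339.6763/3.0e+08
fd = 876846.6677 Hz

876846.6677 Hz


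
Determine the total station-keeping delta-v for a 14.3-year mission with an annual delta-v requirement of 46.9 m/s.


dV = rate * years = 46.9 * 14.3
dV = 670.6700 m/s

670.6700 m/s


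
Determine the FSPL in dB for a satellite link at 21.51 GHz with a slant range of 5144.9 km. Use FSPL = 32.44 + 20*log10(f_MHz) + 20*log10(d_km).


f = 21.51 GHz = 21510.0000 MHz
d = 5144.9 km
FSPL = 32.44 + 20*log10(21510.0000) + 20*log10(5144.9)
FSPL = 32.44 + 86.6528 + 74.2275
FSPL = 193.3203 dB

193.3203 dB


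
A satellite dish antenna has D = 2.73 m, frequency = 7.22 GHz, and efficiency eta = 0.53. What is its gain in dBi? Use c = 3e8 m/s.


lambda = c/f = 3e8 / 7.22e+09 = 0.04155125 m
G = eta*(pi*D/lambda)^2 = 0.53*(pi*2.73/0.04155125)^2
G = 22580.4605 (linear)
G = 10*log10(22580.4605) = 43.5373 dBi

43.5373 dBi


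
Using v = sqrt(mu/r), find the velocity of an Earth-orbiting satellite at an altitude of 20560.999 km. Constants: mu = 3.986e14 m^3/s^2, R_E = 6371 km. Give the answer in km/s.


r = R_E + alt = 6371.0 + 20560.999 = 26931.9990 km = 2.6931999e+07 m
v = sqrt(mu/r) = sqrt(3.986e14 / 2.6931999e+07) = 3847.1078 m/s = 3.8471 km/s

3.8471 km/s


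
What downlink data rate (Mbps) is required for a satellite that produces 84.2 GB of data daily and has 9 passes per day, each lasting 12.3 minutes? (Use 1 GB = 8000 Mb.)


total contact time = 9 * 12.3 * 60 = 6642.0000 s
data = 84.2 GB = 673600.0000 Mb
rate = 673600.0000 / 6642.0000 = 101.4152 Mbps

101.4152 Mbps


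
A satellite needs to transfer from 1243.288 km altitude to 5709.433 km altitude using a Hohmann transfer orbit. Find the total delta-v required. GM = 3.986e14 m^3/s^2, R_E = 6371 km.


r1 = 7614.2880 km = 7.614288e+06 m
r2 = 12080.4330 km = 1.2080433e+07 m
dv1 = sqrt(mu/r1)*(sqrt(2*r2/(r1+r2)) - 1) = 778.4839 m/s
dv2 = sqrt(mu/r2)*(1 - sqrt(2*r1/(r1+r2))) = 693.1161 m/s
total dv = |dv1| + |dv2| = 778.4839 + 693.1161 = 1471.6000 m/s = 1.4716 km/s

1.4716 km/s


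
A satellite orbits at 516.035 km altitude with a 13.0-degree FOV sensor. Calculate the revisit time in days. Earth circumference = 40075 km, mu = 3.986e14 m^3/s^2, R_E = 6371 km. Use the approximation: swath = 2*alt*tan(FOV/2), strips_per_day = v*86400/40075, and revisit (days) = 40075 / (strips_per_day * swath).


swath = 2*516.035*tan(0.1134464) = 117.5895 km
v = sqrt(mu/r) = 7607.6847 m/s = 7.6077 km/s
strips/day = v*86400/40075 = 7.6077*86400/40075 = 16.4018
coverage/day = strips * swath = 16.4018 * 117.5895 = 1928.6852 km
revisit = 40075 / 1928.6852 = 20.7784 days

20.7784 days


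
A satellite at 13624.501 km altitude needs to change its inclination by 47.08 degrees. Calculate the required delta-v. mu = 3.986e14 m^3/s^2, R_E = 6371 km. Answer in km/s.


r = 19995.5010 km = 1.9995501e+07 m
V = sqrt(mu/r) = 4464.8051 m/s
di = 47.08 deg = 0.821701 rad
dV = 2*V*sin(di/2) = 2*4464.8051*sin(0.4108505)
dV = 3566.3898 m/s = 3.5664 km/s

3.5664 km/s


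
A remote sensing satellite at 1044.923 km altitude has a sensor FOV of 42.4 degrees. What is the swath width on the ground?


FOV = 42.4 deg = 0.7400196 rad
swath = 2 * alt * tan(FOV/2) = 2 * 1044.923 * tan(0.3700098)
swath = 2 * 1044.923 * 0.3878744
swath = 810.5978 km

810.5978 km


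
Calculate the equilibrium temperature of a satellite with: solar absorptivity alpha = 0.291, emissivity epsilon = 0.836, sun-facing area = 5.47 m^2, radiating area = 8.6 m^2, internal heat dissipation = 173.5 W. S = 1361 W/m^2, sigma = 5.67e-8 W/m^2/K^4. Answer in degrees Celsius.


Numerator = alpha*S*A_sun + Q_int = 0.291*1361*5.47 + 173.5 = 2339.8990 W
Denominator = eps*sigma*A_rad = 0.836*5.67e-8*8.6 = 4.0765032e-07 W/K^4
T^4 = 5.739966e+09 K^4
T = 275.2500 K = 2.1000 C

2.1000 degrees Celsius


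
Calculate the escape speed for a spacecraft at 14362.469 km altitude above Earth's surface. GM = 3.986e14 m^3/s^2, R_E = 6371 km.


r = 6371.0 + 14362.469 = 20733.4690 km = 2.0733469e+07 m
v_esc = sqrt(2*mu/r) = sqrt(2*3.986e14 / 2.0733469e+07)
v_esc = 6200.7991 m/s = 6.2008 km/s

6.2008 km/s


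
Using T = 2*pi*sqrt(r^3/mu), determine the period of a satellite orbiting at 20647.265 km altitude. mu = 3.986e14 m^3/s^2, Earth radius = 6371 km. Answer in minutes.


r = 27018.2650 km = 2.7018265e+07 m
T = 2*pi*sqrt(r^3/mu) = 2*pi*sqrt(1.9722973e+22 / 3.986e14)
T = 44197.4697 s = 736.6245 min

736.6245 minutes


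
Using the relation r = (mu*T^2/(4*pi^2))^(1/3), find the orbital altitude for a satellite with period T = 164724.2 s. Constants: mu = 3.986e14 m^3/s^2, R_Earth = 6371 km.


T = 164724.2 s
r = (mu*T^2/(4*pi^2))^(1/3) = (3.986e14 * 164724.2^2 / (4*pi^2))^(1/3)
r = 6.4947752e+07 m = 64947.7520 km
alt = r - R_E = 64947.7520 - 6371 = 58576.7520 km

58576.7520 km


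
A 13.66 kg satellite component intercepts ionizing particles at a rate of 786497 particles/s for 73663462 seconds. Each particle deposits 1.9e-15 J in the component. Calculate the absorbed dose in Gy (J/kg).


Total energy deposited = rate * time * E_per
  = 786497 * 73663462 * 1.9e-15 = 0.1100786 J
Dose = E_total / mass = 0.1100786 / 13.66
Dose = 0.008058461 Gy

0.0081 Gy


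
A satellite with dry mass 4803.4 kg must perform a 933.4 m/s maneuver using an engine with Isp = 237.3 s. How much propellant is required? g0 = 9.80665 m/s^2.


ve = Isp * g0 = 237.3 * 9.80665 = 2327.118045 m/s
mass ratio = exp(dv/ve) = exp(933.4/2327.118045) = 1.49346208
m_prop = m_dry * (mr - 1) = 4803.4 * (1.49346208 - 1)
m_prop = 2370.2958 kg

2370.2958 kg


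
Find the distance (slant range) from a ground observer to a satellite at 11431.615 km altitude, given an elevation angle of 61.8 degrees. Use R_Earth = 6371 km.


h = 11431.615 km, el = 61.8 deg
d = -R_E*sin(el) + sqrt((R_E*sin(el))^2 + 2*R_E*h + h^2)
d = -6371.0000*sin(1.0786) + sqrt((6371.0000*0.8813035)^2 + 2*6371.0000*11431.615 + 11431.615^2)
d = 11931.4194 km

11931.4194 km


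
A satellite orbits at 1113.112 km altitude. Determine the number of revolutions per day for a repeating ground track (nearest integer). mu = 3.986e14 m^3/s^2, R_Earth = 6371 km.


r = 7.484112e+06 m
T = 2*pi*sqrt(r^3/mu) = 6443.4971 s = 107.3916 min
revs/day = 1440 / 107.3916 = 13.4089
Rounded: 13 revolutions per day

13 revolutions per day


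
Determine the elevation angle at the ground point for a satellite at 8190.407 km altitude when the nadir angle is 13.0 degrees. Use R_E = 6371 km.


r = R_E + alt = 14561.4070 km
Law of sines in the satellite / Earth-center / ground-point triangle:
  sin(nadir)/R_E = sin(90 + el)/r  =>  cos(el) = (r/R_E)*sin(nadir)
cos(el) = (14561.4070 / 6371.0000) * sin(13.0 deg) = 0.5141428
el = arccos(0.5141428) = 59.0598 deg
(Earth-central angle = 90 - nadir - el = 17.9402 deg)

59.0598 degrees


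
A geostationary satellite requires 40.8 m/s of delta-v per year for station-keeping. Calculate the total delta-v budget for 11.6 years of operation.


dV = rate * years = 40.8 * 11.6
dV = 473.2800 m/s

473.2800 m/s


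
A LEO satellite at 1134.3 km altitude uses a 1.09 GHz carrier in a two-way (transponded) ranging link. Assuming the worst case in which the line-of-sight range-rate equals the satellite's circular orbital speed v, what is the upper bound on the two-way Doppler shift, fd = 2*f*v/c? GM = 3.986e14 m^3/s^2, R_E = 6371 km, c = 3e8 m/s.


r = 7.5053e+06 m
v = sqrt(mu/r) = 7287.6015 m/s (worst-case radial velocity)
f = 1.09 GHz = 1.09e+09 Hz
fd = 2*f*v/c = 2*1.09e+09*7287.6015/3.0e+08
fd = 52956.5712 Hz

52956.5712 Hz


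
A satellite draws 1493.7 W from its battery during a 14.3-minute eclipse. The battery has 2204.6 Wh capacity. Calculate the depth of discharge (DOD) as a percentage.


E_used = P * t / 60 = 1493.7 * 14.3 / 60 = 355.9985 Wh
DOD = E_used / E_total * 100 = 355.9985 / 2204.6 * 100
DOD = 16.1480 %

16.1480 %
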